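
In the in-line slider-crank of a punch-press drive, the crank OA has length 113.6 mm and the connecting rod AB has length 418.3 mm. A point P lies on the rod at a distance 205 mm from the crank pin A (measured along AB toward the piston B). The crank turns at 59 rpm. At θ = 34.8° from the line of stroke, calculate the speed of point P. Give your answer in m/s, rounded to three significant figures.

0.533

ω = 6.178 rad/s.  Crank-pin speed |V_A| = rω = 0.70187 m/s, perpendicular to OA.
Rod angle: sinφ = −(r/L) sinθ ⇒ φ = -8.916°; ω_rod = −rω cosθ/√(L²−r²sin²θ) = -1.3947 rad/s.
V_P = V_A + ω_rod × AP, with AP = 0.205 m along the rod.
Components: V_Px = −rω sinθ − a·ω_rod·sinφ = -0.44488 m/s;  V_Py = rω cosθ + a·ω_rod·cosφ = +0.29389 m/s.
|V_P| = √(V_Px² + V_Py²) = 0.53319 m/s.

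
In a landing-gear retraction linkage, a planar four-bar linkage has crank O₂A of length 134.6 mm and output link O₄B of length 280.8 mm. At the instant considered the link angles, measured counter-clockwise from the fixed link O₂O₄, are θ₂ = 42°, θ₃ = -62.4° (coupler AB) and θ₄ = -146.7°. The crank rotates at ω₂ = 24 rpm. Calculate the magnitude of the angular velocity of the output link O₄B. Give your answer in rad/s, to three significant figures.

ω₂ = 2.513 rad/s (from 24 rpm).
Differentiating the loop-closure r₂e^{iθ₂}+r₃e^{iθ₃}=r₁+r₄e^{iθ₄} gives r₂ω₂e^{iθ₂}+r₃ω₃e^{iθ₃}=r₄ω₄e^{iθ₄}.
Eliminating the other unknown: ω₄ = r₂ω₂ sin(θ₂−θ₃) / [r₄ sin(θ₄−θ₃)].
Numerator sine = +0.96858; denominator sine = -0.99506.
Result = 0.1346·2.513·(+0.96858) / (0.2808·(-0.99506)) = -1.1727 rad/s; magnitude 1.1727 rad/s.

1.17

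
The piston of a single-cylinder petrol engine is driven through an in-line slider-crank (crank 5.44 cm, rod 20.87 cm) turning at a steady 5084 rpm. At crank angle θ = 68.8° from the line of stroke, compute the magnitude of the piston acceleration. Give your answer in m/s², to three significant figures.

2550

ω = 2π·5084/60 = 532.4 rad/s
x(θ) = r cosθ + √(L² − r² sin²θ); with ω constant, a = ω²·d²x/dθ².
d²x/dθ² = −r cosθ − r²(cos2θ)/√u − r⁴ sin²2θ/(4u^{3/2}),  u = L² − r² sin²θ = 0.0409833 m².
Substituting r = 0.0544 m, L = 0.2087 m, θ = 68.8°: d²x/dθ² = -0.0089975 m.
a = ω²·d²x/dθ² = (532.4)²·(-0.0089975) = -2550.3 m/s²;  |a| = 2550.3 m/s².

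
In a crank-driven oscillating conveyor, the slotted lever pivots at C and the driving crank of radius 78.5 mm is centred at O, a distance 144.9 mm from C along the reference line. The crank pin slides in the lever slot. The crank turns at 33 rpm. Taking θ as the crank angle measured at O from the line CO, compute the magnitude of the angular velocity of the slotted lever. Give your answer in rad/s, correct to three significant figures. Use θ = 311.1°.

1.12

ω = 3.456 rad/s (from 33 rpm).
Crank pin A relative to C: A = (d + r cosθ, r sinθ); lever angle φ = atan2(r sinθ, d + r cosθ).
Differentiating tanφ: φ̇ = rω(d cosθ + r)/(d² + r² + 2dr cosθ).
d² + r² + 2dr cosθ = |CA|² = 0.0421131 m²;  d cosθ + r = +0.17375 m.
|ω_lever| = |0.0785·3.456·+0.17375| / 0.0421131 = 1.1193 rad/s.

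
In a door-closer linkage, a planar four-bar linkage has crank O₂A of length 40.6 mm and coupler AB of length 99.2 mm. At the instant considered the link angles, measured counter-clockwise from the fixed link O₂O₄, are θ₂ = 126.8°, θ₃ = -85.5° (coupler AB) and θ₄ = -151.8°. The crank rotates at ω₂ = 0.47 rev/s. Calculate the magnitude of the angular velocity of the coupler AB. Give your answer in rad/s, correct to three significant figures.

ω₂ = 2.953 rad/s (from 0.47 rev/s).
Differentiating the loop-closure r₂e^{iθ₂}+r₃e^{iθ₃}=r₁+r₄e^{iθ₄} gives r₂ω₂e^{iθ₂}+r₃ω₃e^{iθ₃}=r₄ω₄e^{iθ₄}.
Eliminating the other unknown: ω₃ = r₂ω₂ sin(θ₄−θ₂) / [r₃ sin(θ₃−θ₄)].
Numerator sine = +0.98876; denominator sine = +0.91566.
Result = 0.0406·2.953·(+0.98876) / (0.0992·(+0.91566)) = +1.3051 rad/s; magnitude 1.3051 rad/s.

1.31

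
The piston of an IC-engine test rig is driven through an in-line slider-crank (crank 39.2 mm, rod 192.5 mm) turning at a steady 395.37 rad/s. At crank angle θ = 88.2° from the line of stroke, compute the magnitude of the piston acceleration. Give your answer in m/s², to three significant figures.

ω = 395.4 rad/s
x(θ) = r cosθ + √(L² − r² sin²θ); with ω constant, a = ω²·d²x/dθ².
d²x/dθ² = −r cosθ − r²(cos2θ)/√u − r⁴ sin²2θ/(4u^{3/2}),  u = L² − r² sin²θ = 0.0355211 m².
Substituting r = 0.0392 m, L = 0.1925 m, θ = 88.2°: d²x/dθ² = +0.0069055 m.
a = ω²·d²x/dθ² = (395.4)²·(+0.0069055) = +1079.4 m/s²;  |a| = 1079.4 m/s².

1080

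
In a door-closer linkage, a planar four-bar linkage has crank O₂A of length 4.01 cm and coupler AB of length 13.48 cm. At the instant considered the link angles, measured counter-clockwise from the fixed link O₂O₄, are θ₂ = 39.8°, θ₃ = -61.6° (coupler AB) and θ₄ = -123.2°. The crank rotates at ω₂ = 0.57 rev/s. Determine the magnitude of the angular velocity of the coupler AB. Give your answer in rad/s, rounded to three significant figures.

ω₂ = 3.581 rad/s (from 0.57 rev/s).
Differentiating the loop-closure r₂e^{iθ₂}+r₃e^{iθ₃}=r₁+r₄e^{iθ₄} gives r₂ω₂e^{iθ₂}+r₃ω₃e^{iθ₃}=r₄ω₄e^{iθ₄}.
Eliminating the other unknown: ω₃ = r₂ω₂ sin(θ₄−θ₂) / [r₃ sin(θ₃−θ₄)].
Numerator sine = -0.29237; denominator sine = +0.87965.
Result = 0.0401·3.581·(-0.29237) / (0.1348·(+0.87965)) = -0.35411 rad/s; magnitude 0.35411 rad/s.

0.354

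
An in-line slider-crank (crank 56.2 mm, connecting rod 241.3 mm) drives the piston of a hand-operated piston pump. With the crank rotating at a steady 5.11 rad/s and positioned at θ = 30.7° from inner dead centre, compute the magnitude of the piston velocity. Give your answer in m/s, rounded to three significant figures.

0.176

ω = 5.11 rad/s
For an in-line slider-crank, x = r cosθ + √(L² − r² sin²θ), so v = −rω sinθ·[1 + r cosθ/√(L² − r² sin²θ)].
With r = 0.0562 m, L = 0.2413 m, θ = 30.7°: √(L² − r² sin²θ) = 0.23959 m.
v = −0.0562·5.11·0.51054·[1 + 0.0562·0.85985/0.23959] = -0.17619 m/s.
|v| = 0.17619 m/s.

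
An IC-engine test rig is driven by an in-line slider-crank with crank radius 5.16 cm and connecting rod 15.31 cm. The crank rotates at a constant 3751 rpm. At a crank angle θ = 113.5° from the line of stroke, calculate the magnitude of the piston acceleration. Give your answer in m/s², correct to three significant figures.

ω = 2π·3751/60 = 392.8 rad/s
x(θ) = r cosθ + √(L² − r² sin²θ); with ω constant, a = ω²·d²x/dθ².
d²x/dθ² = −r cosθ − r²(cos2θ)/√u − r⁴ sin²2θ/(4u^{3/2}),  u = L² − r² sin²θ = 0.0212004 m².
Substituting r = 0.0516 m, L = 0.1531 m, θ = 113.5°: d²x/dθ² = +0.03274 m.
a = ω²·d²x/dθ² = (392.8)²·(+0.03274) = +5051.6 m/s²;  |a| = 5051.6 m/s².

5050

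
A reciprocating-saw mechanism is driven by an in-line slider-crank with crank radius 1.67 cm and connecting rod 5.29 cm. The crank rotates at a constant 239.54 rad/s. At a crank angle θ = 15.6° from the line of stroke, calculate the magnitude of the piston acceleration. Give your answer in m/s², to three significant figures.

ω = 239.5 rad/s
x(θ) = r cosθ + √(L² − r² sin²θ); with ω constant, a = ω²·d²x/dθ².
d²x/dθ² = −r cosθ − r²(cos2θ)/√u − r⁴ sin²2θ/(4u^{3/2}),  u = L² − r² sin²θ = 0.00277824 m².
Substituting r = 0.0167 m, L = 0.0529 m, θ = 15.6°: d²x/dθ² = -0.020646 m.
a = ω²·d²x/dθ² = (239.5)²·(-0.020646) = -1184.7 m/s²;  |a| = 1184.7 m/s².

1180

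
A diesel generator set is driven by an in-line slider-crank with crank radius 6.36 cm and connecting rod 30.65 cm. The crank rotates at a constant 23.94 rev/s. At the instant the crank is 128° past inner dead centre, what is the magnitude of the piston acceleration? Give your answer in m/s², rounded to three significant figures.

956

ω = 2π·23.9 = 150.4 rad/s
x(θ) = r cosθ + √(L² − r² sin²θ); with ω constant, a = ω²·d²x/dθ².
d²x/dθ² = −r cosθ − r²(cos2θ)/√u − r⁴ sin²2θ/(4u^{3/2}),  u = L² − r² sin²θ = 0.0914305 m².
Substituting r = 0.0636 m, L = 0.3065 m, θ = 128°: d²x/dθ² = +0.042253 m.
a = ω²·d²x/dθ² = (150.4)²·(+0.042253) = +956.02 m/s²;  |a| = 956.02 m/s².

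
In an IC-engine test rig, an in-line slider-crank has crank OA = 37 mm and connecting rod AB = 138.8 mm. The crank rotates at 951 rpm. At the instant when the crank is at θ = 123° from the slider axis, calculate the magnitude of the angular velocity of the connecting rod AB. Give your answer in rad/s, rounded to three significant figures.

14.8

ω = 99.59 rad/s (converted from 951 rpm).
The rod makes angle φ with the slider axis where L sinφ = r sinθ; differentiating, L cosφ·φ̇ = r ω cosθ.
L cosφ = √(L² − r² sin²θ) = 0.13529 m.
|ω_rod| = r ω |cosθ| / √(L² − r² sin²θ) = 0.037·99.59·0.54464/0.13529 = 14.834 rad/s.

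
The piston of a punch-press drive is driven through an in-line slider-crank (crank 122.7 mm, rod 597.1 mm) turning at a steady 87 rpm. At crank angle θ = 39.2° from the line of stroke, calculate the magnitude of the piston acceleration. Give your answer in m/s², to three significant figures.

8.34

ω = 2π·87/60 = 9.111 rad/s
x(θ) = r cosθ + √(L² − r² sin²θ); with ω constant, a = ω²·d²x/dθ².
d²x/dθ² = −r cosθ − r²(cos2θ)/√u − r⁴ sin²2θ/(4u^{3/2}),  u = L² − r² sin²θ = 0.350514 m².
Substituting r = 0.1227 m, L = 0.5971 m, θ = 39.2°: d²x/dθ² = -0.10046 m.
a = ω²·d²x/dθ² = (9.111)²·(-0.10046) = -8.3386 m/s²;  |a| = 8.3386 m/s².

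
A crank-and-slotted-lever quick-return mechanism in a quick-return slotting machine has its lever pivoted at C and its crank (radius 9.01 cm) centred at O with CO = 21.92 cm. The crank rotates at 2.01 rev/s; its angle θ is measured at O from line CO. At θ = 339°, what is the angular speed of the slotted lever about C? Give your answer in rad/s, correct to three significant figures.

ω = 12.63 rad/s (from 2.01 rev/s).
Crank pin A relative to C: A = (d + r cosθ, r sinθ); lever angle φ = atan2(r sinθ, d + r cosθ).
Differentiating tanφ: φ̇ = rω(d cosθ + r)/(d² + r² + 2dr cosθ).
d² + r² + 2dr cosθ = |CA|² = 0.0930429 m²;  d cosθ + r = +0.29474 m.
|ω_lever| = |0.0901·12.63·+0.29474| / 0.0930429 = 3.6046 rad/s.

3.60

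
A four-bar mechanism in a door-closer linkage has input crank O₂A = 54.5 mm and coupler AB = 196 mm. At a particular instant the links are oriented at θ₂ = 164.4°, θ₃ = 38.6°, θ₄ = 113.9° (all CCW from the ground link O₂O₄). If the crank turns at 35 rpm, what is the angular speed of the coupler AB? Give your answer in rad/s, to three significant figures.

ω₂ = 3.665 rad/s (from 35 rpm).
Differentiating the loop-closure r₂e^{iθ₂}+r₃e^{iθ₃}=r₁+r₄e^{iθ₄} gives r₂ω₂e^{iθ₂}+r₃ω₃e^{iθ₃}=r₄ω₄e^{iθ₄}.
Eliminating the other unknown: ω₃ = r₂ω₂ sin(θ₄−θ₂) / [r₃ sin(θ₃−θ₄)].
Numerator sine = -0.77162; denominator sine = -0.96727.
Result = 0.0545·3.665·(-0.77162) / (0.196·(-0.96727)) = +0.81301 rad/s; magnitude 0.81301 rad/s.

0.813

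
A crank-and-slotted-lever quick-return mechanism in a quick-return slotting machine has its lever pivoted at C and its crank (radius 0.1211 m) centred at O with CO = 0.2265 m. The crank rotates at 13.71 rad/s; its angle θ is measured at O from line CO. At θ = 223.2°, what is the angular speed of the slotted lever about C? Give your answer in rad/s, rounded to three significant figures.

ω = 13.71 rad/s
Crank pin A relative to C: A = (d + r cosθ, r sinθ); lever angle φ = atan2(r sinθ, d + r cosθ).
Differentiating tanφ: φ̇ = rω(d cosθ + r)/(d² + r² + 2dr cosθ).
d² + r² + 2dr cosθ = |CA|² = 0.0259775 m²;  d cosθ + r = -0.044011 m.
|ω_lever| = |0.1211·13.71·-0.044011| / 0.0259775 = 2.8129 rad/s.

2.81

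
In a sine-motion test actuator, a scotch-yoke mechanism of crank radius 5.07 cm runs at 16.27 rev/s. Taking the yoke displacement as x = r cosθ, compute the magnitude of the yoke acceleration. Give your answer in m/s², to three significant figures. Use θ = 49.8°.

342

ω = 102.2 rad/s (from 16.27 rev/s).
x = r cosθ ⇒ ẍ = −rω² cosθ (ω constant).
|a| = rω²|cosθ| = 0.0507·(102.2)²·|cos 49.8°| = 341.99 m/s².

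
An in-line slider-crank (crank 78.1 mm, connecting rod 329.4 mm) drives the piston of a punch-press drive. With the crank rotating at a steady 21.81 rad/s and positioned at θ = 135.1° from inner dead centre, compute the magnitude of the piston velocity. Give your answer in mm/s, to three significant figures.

ω = 21.81 rad/s
For an in-line slider-crank, x = r cosθ + √(L² − r² sin²θ), so v = −rω sinθ·[1 + r cosθ/√(L² − r² sin²θ)].
With r = 0.0781 m, L = 0.3294 m, θ = 135.1°: √(L² − r² sin²θ) = 0.32475 m.
v = −0.0781·21.81·0.70587·[1 + 0.0781·-0.70834/0.32475] = -0.99753 m/s.
|v| = 0.99753 m/s = 997.53 mm/s.

998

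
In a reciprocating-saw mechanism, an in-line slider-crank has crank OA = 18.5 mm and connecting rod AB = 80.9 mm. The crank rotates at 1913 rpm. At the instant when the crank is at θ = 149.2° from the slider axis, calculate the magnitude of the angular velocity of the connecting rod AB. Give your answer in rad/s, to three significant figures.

ω = 200.3 rad/s (converted from 1913 rpm).
The rod makes angle φ with the slider axis where L sinφ = r sinθ; differentiating, L cosφ·φ̇ = r ω cosθ.
L cosφ = √(L² − r² sin²θ) = 0.080343 m.
|ω_rod| = r ω |cosθ| / √(L² − r² sin²θ) = 0.0185·200.3·0.85896/0.080343 = 39.622 rad/s.

39.6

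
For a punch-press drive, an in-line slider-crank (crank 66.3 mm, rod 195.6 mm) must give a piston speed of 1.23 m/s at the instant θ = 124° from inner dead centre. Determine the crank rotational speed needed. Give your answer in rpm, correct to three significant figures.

266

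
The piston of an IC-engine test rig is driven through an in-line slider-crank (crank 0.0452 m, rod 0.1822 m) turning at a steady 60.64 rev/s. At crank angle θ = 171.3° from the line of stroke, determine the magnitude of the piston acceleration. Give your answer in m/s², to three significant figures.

ω = 2π·60.6 = 381 rad/s
x(θ) = r cosθ + √(L² − r² sin²θ); with ω constant, a = ω²·d²x/dθ².
d²x/dθ² = −r cosθ − r²(cos2θ)/√u − r⁴ sin²2θ/(4u^{3/2}),  u = L² − r² sin²θ = 0.0331501 m².
Substituting r = 0.0452 m, L = 0.1822 m, θ = 171.3°: d²x/dθ² = +0.033957 m.
a = ω²·d²x/dθ² = (381)²·(+0.033957) = +4929.5 m/s²;  |a| = 4929.5 m/s².

4930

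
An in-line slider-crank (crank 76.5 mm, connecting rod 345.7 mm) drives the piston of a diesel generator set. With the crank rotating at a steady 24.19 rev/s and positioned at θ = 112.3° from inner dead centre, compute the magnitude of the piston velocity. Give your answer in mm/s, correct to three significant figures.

9830

ω = 2π·24.2 = 152 rad/s
For an in-line slider-crank, x = r cosθ + √(L² − r² sin²θ), so v = −rω sinθ·[1 + r cosθ/√(L² − r² sin²θ)].
With r = 0.0765 m, L = 0.3457 m, θ = 112.3°: √(L² − r² sin²θ) = 0.33838 m.
v = −0.0765·152·0.92521·[1 + 0.0765·-0.37946/0.33838] = -9.8348 m/s.
|v| = 9.8348 m/s = 9834.8 mm/s.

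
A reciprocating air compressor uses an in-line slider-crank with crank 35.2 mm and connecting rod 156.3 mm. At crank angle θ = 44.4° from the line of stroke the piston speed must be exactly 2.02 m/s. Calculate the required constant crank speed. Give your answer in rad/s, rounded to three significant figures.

70.5

For an in-line slider-crank, |v_piston| = rω|sinθ|·[1 + r cosθ/√(L² − r² sin²θ)].
With r = 0.0352 m, L = 0.1563 m, θ = 44.4°: the bracketed kinematic factor |dx/dθ| = 0.028641 m.
ω = v/|dx/dθ| = 2.02/0.028641 = 70.528 rad/s.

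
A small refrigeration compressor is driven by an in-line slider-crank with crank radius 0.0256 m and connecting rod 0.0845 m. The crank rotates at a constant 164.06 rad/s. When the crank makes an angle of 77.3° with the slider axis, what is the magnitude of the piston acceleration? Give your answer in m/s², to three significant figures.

44.9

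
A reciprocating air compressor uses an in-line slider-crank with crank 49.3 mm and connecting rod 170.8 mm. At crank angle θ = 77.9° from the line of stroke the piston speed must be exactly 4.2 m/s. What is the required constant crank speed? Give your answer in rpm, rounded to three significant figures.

For an in-line slider-crank, |v_piston| = rω|sinθ|·[1 + r cosθ/√(L² − r² sin²θ)].
With r = 0.0493 m, L = 0.1708 m, θ = 77.9°: the bracketed kinematic factor |dx/dθ| = 0.051245 m.
ω = v/|dx/dθ| = 4.2/0.051245 = 81.959 rad/s.
N = 60ω/(2π) = 782.65 rpm.

783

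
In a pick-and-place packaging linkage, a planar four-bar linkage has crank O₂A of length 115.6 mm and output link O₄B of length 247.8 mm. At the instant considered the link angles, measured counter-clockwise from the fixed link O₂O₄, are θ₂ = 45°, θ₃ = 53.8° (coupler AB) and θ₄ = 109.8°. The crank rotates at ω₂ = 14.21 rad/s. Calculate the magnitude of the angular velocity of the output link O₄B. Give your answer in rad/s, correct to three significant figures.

1.22

ω₂ = 14.21 rad/s
Differentiating the loop-closure r₂e^{iθ₂}+r₃e^{iθ₃}=r₁+r₄e^{iθ₄} gives r₂ω₂e^{iθ₂}+r₃ω₃e^{iθ₃}=r₄ω₄e^{iθ₄}.
Eliminating the other unknown: ω₄ = r₂ω₂ sin(θ₂−θ₃) / [r₄ sin(θ₄−θ₃)].
Numerator sine = -0.15299; denominator sine = +0.82904.
Result = 0.1156·14.21·(-0.15299) / (0.2478·(+0.82904)) = -1.2233 rad/s; magnitude 1.2233 rad/s.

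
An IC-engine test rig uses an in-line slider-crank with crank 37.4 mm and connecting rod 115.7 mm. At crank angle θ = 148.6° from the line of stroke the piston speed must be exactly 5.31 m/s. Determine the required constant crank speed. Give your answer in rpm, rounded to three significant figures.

For an in-line slider-crank, |v_piston| = rω|sinθ|·[1 + r cosθ/√(L² − r² sin²θ)].
With r = 0.0374 m, L = 0.1157 m, θ = 148.6°: the bracketed kinematic factor |dx/dθ| = 0.014032 m.
ω = v/|dx/dθ| = 5.31/0.014032 = 378.43 rad/s.
N = 60ω/(2π) = 3613.8 rpm.

3610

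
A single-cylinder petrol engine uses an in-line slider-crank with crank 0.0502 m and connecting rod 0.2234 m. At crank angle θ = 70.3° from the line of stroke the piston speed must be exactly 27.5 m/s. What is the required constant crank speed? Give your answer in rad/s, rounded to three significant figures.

For an in-line slider-crank, |v_piston| = rω|sinθ|·[1 + r cosθ/√(L² − r² sin²θ)].
With r = 0.0502 m, L = 0.2234 m, θ = 70.3°: the bracketed kinematic factor |dx/dθ| = 0.050925 m.
ω = v/|dx/dθ| = 27.5/0.050925 = 540.01 rad/s.

540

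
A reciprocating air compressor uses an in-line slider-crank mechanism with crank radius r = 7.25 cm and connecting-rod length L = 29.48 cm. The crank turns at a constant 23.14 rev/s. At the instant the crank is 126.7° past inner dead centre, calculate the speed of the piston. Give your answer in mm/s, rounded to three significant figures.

7180

ω = 2π·23.1 = 145.4 rad/s
For an in-line slider-crank, x = r cosθ + √(L² − r² sin²θ), so v = −rω sinθ·[1 + r cosθ/√(L² − r² sin²θ)].
With r = 0.0725 m, L = 0.2948 m, θ = 126.7°: √(L² − r² sin²θ) = 0.28901 m.
v = −0.0725·145.4·0.80178·[1 + 0.0725·-0.59763/0.28901] = -7.1845 m/s.
|v| = 7.1845 m/s = 7184.5 mm/s.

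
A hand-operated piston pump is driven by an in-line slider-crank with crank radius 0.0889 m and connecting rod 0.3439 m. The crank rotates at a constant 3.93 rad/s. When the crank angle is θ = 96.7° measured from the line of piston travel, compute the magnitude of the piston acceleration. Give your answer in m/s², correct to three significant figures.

ω = 3.93 rad/s
x(θ) = r cosθ + √(L² − r² sin²θ); with ω constant, a = ω²·d²x/dθ².
d²x/dθ² = −r cosθ − r²(cos2θ)/√u − r⁴ sin²2θ/(4u^{3/2}),  u = L² − r² sin²θ = 0.110472 m².
Substituting r = 0.0889 m, L = 0.3439 m, θ = 96.7°: d²x/dθ² = +0.03348 m.
a = ω²·d²x/dθ² = (3.93)²·(+0.03348) = +0.5171 m/s²;  |a| = 0.5171 m/s².

0.517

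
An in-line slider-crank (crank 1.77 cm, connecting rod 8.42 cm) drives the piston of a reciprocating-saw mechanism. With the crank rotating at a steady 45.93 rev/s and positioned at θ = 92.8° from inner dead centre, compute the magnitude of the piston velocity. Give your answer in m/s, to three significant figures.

ω = 2π·45.9 = 288.6 rad/s
For an in-line slider-crank, x = r cosθ + √(L² − r² sin²θ), so v = −rω sinθ·[1 + r cosθ/√(L² − r² sin²θ)].
With r = 0.0177 m, L = 0.0842 m, θ = 92.8°: √(L² − r² sin²θ) = 0.082323 m.
v = −0.0177·288.6·0.99881·[1 + 0.0177·-0.04885/0.082323] = -5.0483 m/s.
|v| = 5.0483 m/s.

5.05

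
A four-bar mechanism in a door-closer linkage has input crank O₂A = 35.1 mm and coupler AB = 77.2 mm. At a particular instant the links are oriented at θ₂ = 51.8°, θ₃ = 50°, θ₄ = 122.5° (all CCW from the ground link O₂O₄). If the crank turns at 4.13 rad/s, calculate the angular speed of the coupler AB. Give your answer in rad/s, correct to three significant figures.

1.86

ω₂ = 4.13 rad/s
Differentiating the loop-closure r₂e^{iθ₂}+r₃e^{iθ₃}=r₁+r₄e^{iθ₄} gives r₂ω₂e^{iθ₂}+r₃ω₃e^{iθ₃}=r₄ω₄e^{iθ₄}.
Eliminating the other unknown: ω₃ = r₂ω₂ sin(θ₄−θ₂) / [r₃ sin(θ₃−θ₄)].
Numerator sine = +0.94380; denominator sine = -0.95372.
Result = 0.0351·4.13·(+0.94380) / (0.0772·(-0.95372)) = -1.8582 rad/s; magnitude 1.8582 rad/s.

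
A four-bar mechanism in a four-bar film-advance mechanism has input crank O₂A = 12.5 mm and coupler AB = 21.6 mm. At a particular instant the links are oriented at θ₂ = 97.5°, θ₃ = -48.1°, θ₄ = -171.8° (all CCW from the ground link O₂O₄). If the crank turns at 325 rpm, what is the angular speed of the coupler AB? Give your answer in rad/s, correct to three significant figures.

ω₂ = 34.03 rad/s (from 325 rpm).
Differentiating the loop-closure r₂e^{iθ₂}+r₃e^{iθ₃}=r₁+r₄e^{iθ₄} gives r₂ω₂e^{iθ₂}+r₃ω₃e^{iθ₃}=r₄ω₄e^{iθ₄}.
Eliminating the other unknown: ω₃ = r₂ω₂ sin(θ₄−θ₂) / [r₃ sin(θ₃−θ₄)].
Numerator sine = +0.99993; denominator sine = +0.83195.
Result = 0.0125·34.03·(+0.99993) / (0.0216·(+0.83195)) = +23.672 rad/s; magnitude 23.672 rad/s.

23.7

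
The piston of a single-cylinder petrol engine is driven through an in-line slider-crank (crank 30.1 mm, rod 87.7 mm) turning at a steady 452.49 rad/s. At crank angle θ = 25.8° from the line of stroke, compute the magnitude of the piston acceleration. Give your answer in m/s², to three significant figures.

6920

ω = 452.5 rad/s
x(θ) = r cosθ + √(L² − r² sin²θ); with ω constant, a = ω²·d²x/dθ².
d²x/dθ² = −r cosθ − r²(cos2θ)/√u − r⁴ sin²2θ/(4u^{3/2}),  u = L² − r² sin²θ = 0.00751967 m².
Substituting r = 0.0301 m, L = 0.0877 m, θ = 25.8°: d²x/dθ² = -0.033783 m.
a = ω²·d²x/dθ² = (452.5)²·(-0.033783) = -6916.9 m/s²;  |a| = 6916.9 m/s².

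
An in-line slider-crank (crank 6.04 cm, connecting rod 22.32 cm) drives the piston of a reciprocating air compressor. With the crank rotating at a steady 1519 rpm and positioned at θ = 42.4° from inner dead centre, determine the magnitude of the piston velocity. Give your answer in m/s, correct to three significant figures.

7.80

ω = 2π·1519/60 = 159.1 rad/s
For an in-line slider-crank, x = r cosθ + √(L² − r² sin²θ), so v = −rω sinθ·[1 + r cosθ/√(L² − r² sin²θ)].
With r = 0.0604 m, L = 0.2232 m, θ = 42.4°: √(L² − r² sin²θ) = 0.21945 m.
v = −0.0604·159.1·0.67430·[1 + 0.0604·0.73846/0.21945] = -7.7953 m/s.
|v| = 7.7953 m/s.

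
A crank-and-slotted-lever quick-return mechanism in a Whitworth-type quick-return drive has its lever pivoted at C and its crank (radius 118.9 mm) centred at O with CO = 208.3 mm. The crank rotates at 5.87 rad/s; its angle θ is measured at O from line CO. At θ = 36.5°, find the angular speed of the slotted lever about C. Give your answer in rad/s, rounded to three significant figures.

2.05

ω = 5.87 rad/s
Crank pin A relative to C: A = (d + r cosθ, r sinθ); lever angle φ = atan2(r sinθ, d + r cosθ).
Differentiating tanφ: φ̇ = rω(d cosθ + r)/(d² + r² + 2dr cosθ).
d² + r² + 2dr cosθ = |CA|² = 0.0973441 m²;  d cosθ + r = +0.28634 m.
|ω_lever| = |0.1189·5.87·+0.28634| / 0.0973441 = 2.053 rad/s.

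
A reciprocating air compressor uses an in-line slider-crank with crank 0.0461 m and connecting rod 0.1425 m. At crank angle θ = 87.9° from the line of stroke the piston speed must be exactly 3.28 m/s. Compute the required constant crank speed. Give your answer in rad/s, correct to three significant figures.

70.3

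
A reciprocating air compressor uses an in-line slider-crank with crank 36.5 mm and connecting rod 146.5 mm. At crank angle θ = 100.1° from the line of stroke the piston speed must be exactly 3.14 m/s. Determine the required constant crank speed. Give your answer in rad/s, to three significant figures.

91.5

For an in-line slider-crank, |v_piston| = rω|sinθ|·[1 + r cosθ/√(L² − r² sin²θ)].
With r = 0.0365 m, L = 0.1465 m, θ = 100.1°: the bracketed kinematic factor |dx/dθ| = 0.034315 m.
ω = v/|dx/dθ| = 3.14/0.034315 = 91.506 rad/s.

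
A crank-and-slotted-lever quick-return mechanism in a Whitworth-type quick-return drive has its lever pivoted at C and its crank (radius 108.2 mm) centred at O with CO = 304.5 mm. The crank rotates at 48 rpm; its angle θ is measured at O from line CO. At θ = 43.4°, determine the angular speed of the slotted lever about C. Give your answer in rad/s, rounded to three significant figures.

ω = 5.027 rad/s (from 48 rpm).
Crank pin A relative to C: A = (d + r cosθ, r sinθ); lever angle φ = atan2(r sinθ, d + r cosθ).
Differentiating tanφ: φ̇ = rω(d cosθ + r)/(d² + r² + 2dr cosθ).
d² + r² + 2dr cosθ = |CA|² = 0.152304 m²;  d cosθ + r = +0.32944 m.
|ω_lever| = |0.1082·5.027·+0.32944| / 0.152304 = 1.1764 rad/s.

1.18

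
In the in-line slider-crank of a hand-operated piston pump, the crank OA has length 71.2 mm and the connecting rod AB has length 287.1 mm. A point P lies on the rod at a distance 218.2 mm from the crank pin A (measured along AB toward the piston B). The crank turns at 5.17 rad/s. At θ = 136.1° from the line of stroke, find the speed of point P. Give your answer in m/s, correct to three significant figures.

ω = 5.17 rad/s.  Crank-pin speed |V_A| = rω = 0.3681 m/s, perpendicular to OA.
Rod angle: sinφ = −(r/L) sinθ ⇒ φ = -9.902°; ω_rod = −rω cosθ/√(L²−r²sin²θ) = +0.93782 rad/s.
V_P = V_A + ω_rod × AP, with AP = 0.2182 m along the rod.
Components: V_Px = −rω sinθ − a·ω_rod·sinφ = -0.22006 m/s;  V_Py = rω cosθ + a·ω_rod·cosφ = -0.063653 m/s.
|V_P| = √(V_Px² + V_Py²) = 0.22908 m/s.

0.229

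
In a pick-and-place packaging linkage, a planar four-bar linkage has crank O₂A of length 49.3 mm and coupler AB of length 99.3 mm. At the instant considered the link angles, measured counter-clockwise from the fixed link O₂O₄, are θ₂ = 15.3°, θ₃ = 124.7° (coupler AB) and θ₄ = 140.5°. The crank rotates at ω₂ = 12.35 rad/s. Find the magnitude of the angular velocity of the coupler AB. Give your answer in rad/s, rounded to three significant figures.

ω₂ = 12.35 rad/s
Differentiating the loop-closure r₂e^{iθ₂}+r₃e^{iθ₃}=r₁+r₄e^{iθ₄} gives r₂ω₂e^{iθ₂}+r₃ω₃e^{iθ₃}=r₄ω₄e^{iθ₄}.
Eliminating the other unknown: ω₃ = r₂ω₂ sin(θ₄−θ₂) / [r₃ sin(θ₃−θ₄)].
Numerator sine = +0.81714; denominator sine = -0.27228.
Result = 0.0493·12.35·(+0.81714) / (0.0993·(-0.27228)) = -18.401 rad/s; magnitude 18.401 rad/s.

18.4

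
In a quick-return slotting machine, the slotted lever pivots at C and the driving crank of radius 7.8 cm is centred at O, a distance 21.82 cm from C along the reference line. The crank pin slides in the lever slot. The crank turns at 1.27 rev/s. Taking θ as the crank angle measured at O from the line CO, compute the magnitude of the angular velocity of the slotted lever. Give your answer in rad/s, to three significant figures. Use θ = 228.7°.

ω = 7.98 rad/s (from 1.27 rev/s).
Crank pin A relative to C: A = (d + r cosθ, r sinθ); lever angle φ = atan2(r sinθ, d + r cosθ).
Differentiating tanφ: φ̇ = rω(d cosθ + r)/(d² + r² + 2dr cosθ).
d² + r² + 2dr cosθ = |CA|² = 0.0312293 m²;  d cosθ + r = -0.066012 m.
|ω_lever| = |0.078·7.98·-0.066012| / 0.0312293 = 1.3157 rad/s.

1.32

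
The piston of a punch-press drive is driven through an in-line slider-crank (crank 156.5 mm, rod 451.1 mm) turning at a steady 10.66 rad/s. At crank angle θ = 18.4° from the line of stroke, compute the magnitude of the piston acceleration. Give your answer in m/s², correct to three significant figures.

ω = 10.66 rad/s
x(θ) = r cosθ + √(L² − r² sin²θ); with ω constant, a = ω²·d²x/dθ².
d²x/dθ² = −r cosθ − r²(cos2θ)/√u − r⁴ sin²2θ/(4u^{3/2}),  u = L² − r² sin²θ = 0.201051 m².
Substituting r = 0.1565 m, L = 0.4511 m, θ = 18.4°: d²x/dθ² = -0.19283 m.
a = ω²·d²x/dθ² = (10.66)²·(-0.19283) = -21.913 m/s²;  |a| = 21.913 m/s².

21.9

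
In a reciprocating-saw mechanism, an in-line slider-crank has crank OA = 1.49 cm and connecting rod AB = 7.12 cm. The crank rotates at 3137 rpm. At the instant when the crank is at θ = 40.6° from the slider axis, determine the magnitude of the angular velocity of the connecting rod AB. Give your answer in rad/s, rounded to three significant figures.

ω = 328.5 rad/s (converted from 3137 rpm).
The rod makes angle φ with the slider axis where L sinφ = r sinθ; differentiating, L cosφ·φ̇ = r ω cosθ.
L cosφ = √(L² − r² sin²θ) = 0.070537 m.
|ω_rod| = r ω |cosθ| / √(L² − r² sin²θ) = 0.0149·328.5·0.75927/0.070537 = 52.688 rad/s.

52.7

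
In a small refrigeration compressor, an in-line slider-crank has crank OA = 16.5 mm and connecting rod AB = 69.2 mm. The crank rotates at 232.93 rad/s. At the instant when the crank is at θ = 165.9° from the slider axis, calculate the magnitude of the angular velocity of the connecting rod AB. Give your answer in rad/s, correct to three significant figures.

54.0

ω = 232.9 rad/s
The rod makes angle φ with the slider axis where L sinφ = r sinθ; differentiating, L cosφ·φ̇ = r ω cosθ.
L cosφ = √(L² − r² sin²θ) = 0.069083 m.
|ω_rod| = r ω |cosθ| / √(L² − r² sin²θ) = 0.0165·232.9·0.96987/0.069083 = 53.957 rad/s.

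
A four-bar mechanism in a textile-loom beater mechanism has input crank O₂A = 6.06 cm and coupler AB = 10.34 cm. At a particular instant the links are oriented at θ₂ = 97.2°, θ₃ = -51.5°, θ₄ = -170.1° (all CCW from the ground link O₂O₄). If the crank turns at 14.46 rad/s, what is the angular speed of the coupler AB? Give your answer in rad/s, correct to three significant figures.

ω₂ = 14.46 rad/s
Differentiating the loop-closure r₂e^{iθ₂}+r₃e^{iθ₃}=r₁+r₄e^{iθ₄} gives r₂ω₂e^{iθ₂}+r₃ω₃e^{iθ₃}=r₄ω₄e^{iθ₄}.
Eliminating the other unknown: ω₃ = r₂ω₂ sin(θ₄−θ₂) / [r₃ sin(θ₃−θ₄)].
Numerator sine = +0.99889; denominator sine = +0.87798.
Result = 0.0606·14.46·(+0.99889) / (0.1034·(+0.87798)) = +9.6417 rad/s; magnitude 9.6417 rad/s.

9.64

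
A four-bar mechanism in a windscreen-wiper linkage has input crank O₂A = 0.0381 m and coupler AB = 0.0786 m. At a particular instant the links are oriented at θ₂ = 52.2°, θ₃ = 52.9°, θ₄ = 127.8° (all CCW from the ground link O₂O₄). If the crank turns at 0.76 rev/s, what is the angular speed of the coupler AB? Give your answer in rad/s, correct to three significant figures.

2.32

ω₂ = 4.775 rad/s (from 0.76 rev/s).
Differentiating the loop-closure r₂e^{iθ₂}+r₃e^{iθ₃}=r₁+r₄e^{iθ₄} gives r₂ω₂e^{iθ₂}+r₃ω₃e^{iθ₃}=r₄ω₄e^{iθ₄}.
Eliminating the other unknown: ω₃ = r₂ω₂ sin(θ₄−θ₂) / [r₃ sin(θ₃−θ₄)].
Numerator sine = +0.96858; denominator sine = -0.96547.
Result = 0.0381·4.775·(+0.96858) / (0.0786·(-0.96547)) = -2.3222 rad/s; magnitude 2.3222 rad/s.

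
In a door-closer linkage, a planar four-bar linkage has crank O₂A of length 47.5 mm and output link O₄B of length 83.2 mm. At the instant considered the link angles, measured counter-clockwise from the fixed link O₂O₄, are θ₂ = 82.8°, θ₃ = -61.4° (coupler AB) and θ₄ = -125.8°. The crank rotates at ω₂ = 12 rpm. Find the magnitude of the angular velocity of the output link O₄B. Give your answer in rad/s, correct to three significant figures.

ω₂ = 1.257 rad/s (from 12 rpm).
Differentiating the loop-closure r₂e^{iθ₂}+r₃e^{iθ₃}=r₁+r₄e^{iθ₄} gives r₂ω₂e^{iθ₂}+r₃ω₃e^{iθ₃}=r₄ω₄e^{iθ₄}.
Eliminating the other unknown: ω₄ = r₂ω₂ sin(θ₂−θ₃) / [r₄ sin(θ₄−θ₃)].
Numerator sine = +0.58496; denominator sine = -0.90183.
Result = 0.0475·1.257·(+0.58496) / (0.0832·(-0.90183)) = -0.46535 rad/s; magnitude 0.46535 rad/s.

0.465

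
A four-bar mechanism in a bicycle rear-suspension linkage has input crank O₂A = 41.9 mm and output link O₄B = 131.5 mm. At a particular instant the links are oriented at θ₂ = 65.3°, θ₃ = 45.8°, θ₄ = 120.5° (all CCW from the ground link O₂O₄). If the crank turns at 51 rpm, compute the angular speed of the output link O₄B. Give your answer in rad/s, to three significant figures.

ω₂ = 5.341 rad/s (from 51 rpm).
Differentiating the loop-closure r₂e^{iθ₂}+r₃e^{iθ₃}=r₁+r₄e^{iθ₄} gives r₂ω₂e^{iθ₂}+r₃ω₃e^{iθ₃}=r₄ω₄e^{iθ₄}.
Eliminating the other unknown: ω₄ = r₂ω₂ sin(θ₂−θ₃) / [r₄ sin(θ₄−θ₃)].
Numerator sine = +0.33381; denominator sine = +0.96456.
Result = 0.0419·5.341·(+0.33381) / (0.1315·(+0.96456)) = +0.58892 rad/s; magnitude 0.58892 rad/s.

0.589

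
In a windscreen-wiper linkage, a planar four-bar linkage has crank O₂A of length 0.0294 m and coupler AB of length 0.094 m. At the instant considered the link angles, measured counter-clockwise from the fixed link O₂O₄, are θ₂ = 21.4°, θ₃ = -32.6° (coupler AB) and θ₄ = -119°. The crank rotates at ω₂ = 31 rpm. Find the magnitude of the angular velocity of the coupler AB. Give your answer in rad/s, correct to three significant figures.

ω₂ = 3.246 rad/s (from 31 rpm).
Differentiating the loop-closure r₂e^{iθ₂}+r₃e^{iθ₃}=r₁+r₄e^{iθ₄} gives r₂ω₂e^{iθ₂}+r₃ω₃e^{iθ₃}=r₄ω₄e^{iθ₄}.
Eliminating the other unknown: ω₃ = r₂ω₂ sin(θ₄−θ₂) / [r₃ sin(θ₃−θ₄)].
Numerator sine = -0.63742; denominator sine = +0.99803.
Result = 0.0294·3.246·(-0.63742) / (0.094·(+0.99803)) = -0.64848 rad/s; magnitude 0.64848 rad/s.

0.648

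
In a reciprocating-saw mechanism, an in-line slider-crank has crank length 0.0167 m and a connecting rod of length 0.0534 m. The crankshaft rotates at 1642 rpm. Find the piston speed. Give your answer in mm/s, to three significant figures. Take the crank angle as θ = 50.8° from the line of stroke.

ω = 2π·1642/60 = 171.9 rad/s
For an in-line slider-crank, x = r cosθ + √(L² − r² sin²θ), so v = −rω sinθ·[1 + r cosθ/√(L² − r² sin²θ)].
With r = 0.0167 m, L = 0.0534 m, θ = 50.8°: √(L² − r² sin²θ) = 0.051808 m.
v = −0.0167·171.9·0.77494·[1 + 0.0167·0.63203/0.051808] = -2.6787 m/s.
|v| = 2.6787 m/s = 2678.7 mm/s.

2680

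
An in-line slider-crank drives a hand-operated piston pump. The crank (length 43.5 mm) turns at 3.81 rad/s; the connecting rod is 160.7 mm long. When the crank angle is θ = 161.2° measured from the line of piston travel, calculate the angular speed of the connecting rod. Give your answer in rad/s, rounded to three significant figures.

ω = 3.81 rad/s
The rod makes angle φ with the slider axis where L sinφ = r sinθ; differentiating, L cosφ·φ̇ = r ω cosθ.
L cosφ = √(L² − r² sin²θ) = 0.16009 m.
|ω_rod| = r ω |cosθ| / √(L² − r² sin²θ) = 0.0435·3.81·0.94665/0.16009 = 0.98005 rad/s.

0.980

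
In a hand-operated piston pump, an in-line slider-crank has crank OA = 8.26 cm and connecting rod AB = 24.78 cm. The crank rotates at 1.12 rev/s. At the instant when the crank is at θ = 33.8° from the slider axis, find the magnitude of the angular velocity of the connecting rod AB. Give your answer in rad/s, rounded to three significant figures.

ω = 7.037 rad/s (converted from 1.12 rev/s).
The rod makes angle φ with the slider axis where L sinφ = r sinθ; differentiating, L cosφ·φ̇ = r ω cosθ.
L cosφ = √(L² − r² sin²θ) = 0.2435 m.
|ω_rod| = r ω |cosθ| / √(L² − r² sin²θ) = 0.0826·7.037·0.83098/0.2435 = 1.9837 rad/s.

1.98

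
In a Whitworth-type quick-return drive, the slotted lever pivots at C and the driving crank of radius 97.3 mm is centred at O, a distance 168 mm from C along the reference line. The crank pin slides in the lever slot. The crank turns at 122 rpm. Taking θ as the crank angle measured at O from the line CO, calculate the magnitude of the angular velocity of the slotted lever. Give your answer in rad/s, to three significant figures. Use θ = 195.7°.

12.9

ω = 12.78 rad/s (from 122 rpm).
Crank pin A relative to C: A = (d + r cosθ, r sinθ); lever angle φ = atan2(r sinθ, d + r cosθ).
Differentiating tanφ: φ̇ = rω(d cosθ + r)/(d² + r² + 2dr cosθ).
d² + r² + 2dr cosθ = |CA|² = 0.0062182 m²;  d cosθ + r = -0.064432 m.
|ω_lever| = |0.0973·12.78·-0.064432| / 0.0062182 = 12.881 rad/s.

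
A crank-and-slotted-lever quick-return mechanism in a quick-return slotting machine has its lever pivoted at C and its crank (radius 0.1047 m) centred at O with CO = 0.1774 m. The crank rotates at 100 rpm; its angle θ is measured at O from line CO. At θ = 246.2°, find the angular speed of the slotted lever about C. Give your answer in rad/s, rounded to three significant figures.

1.32

ω = 10.47 rad/s (from 100 rpm).
Crank pin A relative to C: A = (d + r cosθ, r sinθ); lever angle φ = atan2(r sinθ, d + r cosθ).
Differentiating tanφ: φ̇ = rω(d cosθ + r)/(d² + r² + 2dr cosθ).
d² + r² + 2dr cosθ = |CA|² = 0.0274421 m²;  d cosθ + r = +0.033111 m.
|ω_lever| = |0.1047·10.47·+0.033111| / 0.0274421 = 1.3229 rad/s.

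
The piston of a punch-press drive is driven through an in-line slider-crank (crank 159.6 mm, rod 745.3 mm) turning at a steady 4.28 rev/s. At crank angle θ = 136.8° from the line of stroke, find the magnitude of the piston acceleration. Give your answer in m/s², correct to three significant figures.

82.3

ω = 2π·4.28 = 26.89 rad/s
x(θ) = r cosθ + √(L² − r² sin²θ); with ω constant, a = ω²·d²x/dθ².
d²x/dθ² = −r cosθ − r²(cos2θ)/√u − r⁴ sin²2θ/(4u^{3/2}),  u = L² − r² sin²θ = 0.543536 m².
Substituting r = 0.1596 m, L = 0.7453 m, θ = 136.8°: d²x/dθ² = +0.11377 m.
a = ω²·d²x/dθ² = (26.89)²·(+0.11377) = +82.277 m/s²;  |a| = 82.277 m/s².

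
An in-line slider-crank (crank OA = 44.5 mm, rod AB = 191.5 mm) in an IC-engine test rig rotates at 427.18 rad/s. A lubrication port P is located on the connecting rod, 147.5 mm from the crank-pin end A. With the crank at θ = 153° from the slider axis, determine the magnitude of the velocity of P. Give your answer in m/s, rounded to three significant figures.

8.23

ω = 427.2 rad/s.  Crank-pin speed |V_A| = rω = 19.01 m/s, perpendicular to OA.
Rod angle: sinφ = −(r/L) sinθ ⇒ φ = -6.056°; ω_rod = −rω cosθ/√(L²−r²sin²θ) = +88.943 rad/s.
V_P = V_A + ω_rod × AP, with AP = 0.1475 m along the rod.
Components: V_Px = −rω sinθ − a·ω_rod·sinφ = -7.2461 m/s;  V_Py = rω cosθ + a·ω_rod·cosφ = -3.8917 m/s.
|V_P| = √(V_Px² + V_Py²) = 8.225 m/s.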